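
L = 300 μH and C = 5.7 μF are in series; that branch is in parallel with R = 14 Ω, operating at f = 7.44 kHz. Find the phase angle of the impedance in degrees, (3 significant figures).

53.7°

ω = 2πf = 46750 rad/s
X_L = ωL = 14.0 Ω
X_C = 1/(ωC) = 3.75 Ω
Branch 1: Z₁ = R = 14.0 Ω
Branch 2 (series LC): Z₂ = j(X_L − X_C) = j10.3 Ω
Parallel: Z = Z₁Z₂/(Z₁+Z₂), |Z| = 8.28 Ω, ∠Z = 53.7°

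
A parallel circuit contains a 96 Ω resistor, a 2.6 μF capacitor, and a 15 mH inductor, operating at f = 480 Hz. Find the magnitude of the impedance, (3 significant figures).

56.6 Ω

ω = 2πf = 3016 rad/s
X_L = ωL = 45.2 Ω
X_C = 1/(ωC) = 128 Ω
Parallel: admittances add. Y = 1/R + 1/(jωL) + jωC
Y = (0.0104 − j0.0143) S
|Y| = 0.0177 S → |Z| = 1/|Y| = 56.6 Ω, ∠Z = −∠Y = 53.9°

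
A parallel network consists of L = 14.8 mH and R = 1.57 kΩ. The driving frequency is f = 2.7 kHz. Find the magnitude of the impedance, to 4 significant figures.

ω = 2πf = 16960 rad/s
X_L = ωL = 251.1 Ω
Parallel: admittances add. Y = 1/R + 1/(jωL)
Y = (0.0006369 − j0.003983) S
|Y| = 0.004033 S → |Z| = 1/|Y| = 247.9 Ω, ∠Z = −∠Y = 80.91°

247.9 Ω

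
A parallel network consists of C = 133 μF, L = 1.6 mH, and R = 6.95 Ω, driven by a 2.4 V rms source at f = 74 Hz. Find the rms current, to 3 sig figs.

ω = 2πf = 465.0 rad/s
X_L = ωL = 0.744 Ω
X_C = 1/(ωC) = 16.2 Ω
Parallel: admittances add. Y = 1/R + 1/(jωL) + jωC
Y = (0.144 − j1.28) S
|Y| = 1.29 S → |Z| = 1/|Y| = 0.775 Ω, ∠Z = −∠Y = 83.6°
I = V/|Z| = 2.4/0.775 = 3.10 A

3.10 A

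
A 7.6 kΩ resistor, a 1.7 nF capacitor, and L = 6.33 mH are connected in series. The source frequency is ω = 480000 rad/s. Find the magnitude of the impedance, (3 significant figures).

X_L = ωL = 3040 Ω
X_C = 1/(ωC) = 1230 Ω
Net reactance X = X_L − X_C = 1810 Ω
Z = 7600 + j1810 Ω
|Z| = √(7600² + 1810²) = 7810 Ω

7810 Ω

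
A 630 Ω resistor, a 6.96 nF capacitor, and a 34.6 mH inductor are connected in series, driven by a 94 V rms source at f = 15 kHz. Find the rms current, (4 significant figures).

ω = 2πf = 94250 rad/s
X_L = ωL = 3261 Ω
X_C = 1/(ωC) = 1524 Ω
Net reactance X = X_L − X_C = 1737 Ω
Z = 630.0 + j1737 Ω
|Z| = √(630.0² + 1737²) = 1847 Ω
I = V/|Z| = 94/1847 = 50.89 mA

50.89 mA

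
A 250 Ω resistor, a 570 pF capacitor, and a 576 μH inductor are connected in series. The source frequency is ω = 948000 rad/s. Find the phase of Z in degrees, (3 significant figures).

X_L = ωL = 546 Ω
X_C = 1/(ωC) = 1850 Ω
Net reactance X = X_L − X_C = -1300 Ω
Z = 250 − j1300 Ω
|Z| = √(250² + 1300²) = 1330 Ω
∠Z = arctan(-1300/250) = -79.2°

-79.2°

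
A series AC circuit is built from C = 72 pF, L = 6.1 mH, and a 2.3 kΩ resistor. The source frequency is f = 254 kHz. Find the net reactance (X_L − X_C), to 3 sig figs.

1030 Ω

ω = 2πf = 1.596e+06 rad/s
X_L = ωL = 9740 Ω
X_C = 1/(ωC) = 8700 Ω
X = 9740 − 8700 = 1030 Ω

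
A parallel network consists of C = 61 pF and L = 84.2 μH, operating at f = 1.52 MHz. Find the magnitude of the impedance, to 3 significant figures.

ω = 2πf = 9.55e+06 rad/s
X_L = ωL = 804 Ω
X_C = 1/(ωC) = 1720 Ω
Parallel: admittances add. Y = 1/(jωL) + jωC
Y = (0 − j0.000661) S
|Y| = 0.000661 S → |Z| = 1/|Y| = 1510 Ω, ∠Z = −∠Y = 90.0°

1510 Ω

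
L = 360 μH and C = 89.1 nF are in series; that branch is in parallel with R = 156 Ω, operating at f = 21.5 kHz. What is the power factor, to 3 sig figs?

0.216

ω = 2πf = 135100 rad/s
X_L = ωL = 48.6 Ω
X_C = 1/(ωC) = 83.1 Ω
Branch 1: Z₁ = R = 156 Ω
Branch 2 (series LC): Z₂ = j(X_L − X_C) = −j34.4 Ω
Parallel: Z = Z₁Z₂/(Z₁+Z₂), |Z| = 33.6 Ω, ∠Z = -77.5°
cos φ = cos(-77.5°) = 0.216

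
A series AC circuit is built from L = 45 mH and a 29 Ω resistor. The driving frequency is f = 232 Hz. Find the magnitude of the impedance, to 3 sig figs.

ω = 2πf = 1458 rad/s
X_L = ωL = 65.6 Ω
Z = 29.0 + j65.6 Ω
|Z| = √(29.0² + 65.6²) = 71.7 Ω

71.7 Ω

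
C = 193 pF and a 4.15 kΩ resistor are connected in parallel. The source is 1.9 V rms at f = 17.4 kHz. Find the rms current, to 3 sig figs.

460 μA

ω = 2πf = 109300 rad/s
X_C = 1/(ωC) = 47400 Ω
Parallel: admittances add. Y = 1/R + jωC
Y = (0.000241 + j2.11e-05) S
|Y| = 0.000242 S → |Z| = 1/|Y| = 4130 Ω, ∠Z = −∠Y = -5.00°
I = V/|Z| = 1.9/4130 = 460 μA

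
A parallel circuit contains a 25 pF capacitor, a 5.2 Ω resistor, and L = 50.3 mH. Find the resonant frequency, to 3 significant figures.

ω₀ = 1/√(LC) = 1/√(0.0503 × 2.5e-11) = 891800 rad/s
f₀ = ω₀/(2π) = 142 kHz

142 kHz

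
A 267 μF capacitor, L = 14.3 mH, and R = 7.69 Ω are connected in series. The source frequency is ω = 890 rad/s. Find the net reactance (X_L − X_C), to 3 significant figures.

8.52 Ω

X_L = ωL = 12.7 Ω
X_C = 1/(ωC) = 4.21 Ω
X = 12.7 − 4.21 = 8.52 Ω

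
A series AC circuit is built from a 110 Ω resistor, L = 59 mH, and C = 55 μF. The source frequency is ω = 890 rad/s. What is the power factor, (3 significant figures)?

0.960

X_L = ωL = 52.5 Ω
X_C = 1/(ωC) = 20.4 Ω
Net reactance X = X_L − X_C = 32.1 Ω
Z = 110 + j32.1 Ω
|Z| = √(110² + 32.1²) = 115 Ω
∠Z = arctan(32.1/110) = 16.3°
cos φ = cos(16.3°) = 0.960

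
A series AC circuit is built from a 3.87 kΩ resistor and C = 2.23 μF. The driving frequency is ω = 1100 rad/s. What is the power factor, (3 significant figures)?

X_C = 1/(ωC) = 408 Ω
Z = 3870 − j408 Ω
|Z| = √(3870² + 408²) = 3890 Ω
∠Z = arctan(-408/3870) = -6.01°
cos φ = cos(-6.01°) = 0.994

0.994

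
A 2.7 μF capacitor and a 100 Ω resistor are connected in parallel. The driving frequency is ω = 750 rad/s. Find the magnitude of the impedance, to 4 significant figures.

X_C = 1/(ωC) = 493.8 Ω
Parallel: admittances add. Y = 1/R + jωC
Y = (0.01000 + j0.002025) S
|Y| = 0.01020 S → |Z| = 1/|Y| = 98.01 Ω, ∠Z = −∠Y = -11.45°

98.01 Ω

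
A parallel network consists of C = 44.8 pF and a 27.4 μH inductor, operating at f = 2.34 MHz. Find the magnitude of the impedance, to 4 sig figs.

548.4 Ω

ω = 2πf = 1.47e+07 rad/s
X_L = ωL = 402.9 Ω
X_C = 1/(ωC) = 1518 Ω
Parallel: admittances add. Y = 1/(jωL) + jωC
Y = (0 − j0.001824) S
|Y| = 0.001824 S → |Z| = 1/|Y| = 548.4 Ω, ∠Z = −∠Y = 90.00°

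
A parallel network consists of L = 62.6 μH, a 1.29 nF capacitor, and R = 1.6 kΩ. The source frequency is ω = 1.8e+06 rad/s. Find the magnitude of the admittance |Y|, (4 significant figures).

X_L = ωL = 112.7 Ω
X_C = 1/(ωC) = 430.7 Ω
Parallel: admittances add. Y = 1/R + 1/(jωL) + jωC
Y = (0.0006250 − j0.006553) S
|Y| = 0.006582 S → |Z| = 1/|Y| = 151.9 Ω, ∠Z = −∠Y = 84.55°

6.582 mS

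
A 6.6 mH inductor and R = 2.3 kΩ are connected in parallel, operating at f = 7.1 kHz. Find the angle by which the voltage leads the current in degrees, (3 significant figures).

82.7°

ω = 2πf = 44610 rad/s
X_L = ωL = 294 Ω
Parallel: admittances add. Y = 1/R + 1/(jωL)
Y = (0.000435 − j0.00340) S
|Y| = 0.00342 S → |Z| = 1/|Y| = 292 Ω, ∠Z = −∠Y = 82.7°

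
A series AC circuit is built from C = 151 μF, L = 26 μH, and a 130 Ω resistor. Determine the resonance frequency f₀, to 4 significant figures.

2.540 kHz

ω₀ = 1/√(LC) = 1/√(2.6e-05 × 0.000151) = 15960 rad/s
f₀ = ω₀/(2π) = 2.540 kHz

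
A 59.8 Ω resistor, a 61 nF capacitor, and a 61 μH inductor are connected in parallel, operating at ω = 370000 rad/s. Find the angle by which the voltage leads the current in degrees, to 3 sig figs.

X_L = ωL = 22.6 Ω
X_C = 1/(ωC) = 44.3 Ω
Parallel: admittances add. Y = 1/R + 1/(jωL) + jωC
Y = (0.0167 − j0.0217) S
|Y| = 0.0274 S → |Z| = 1/|Y| = 36.5 Ω, ∠Z = −∠Y = 52.4°

52.4°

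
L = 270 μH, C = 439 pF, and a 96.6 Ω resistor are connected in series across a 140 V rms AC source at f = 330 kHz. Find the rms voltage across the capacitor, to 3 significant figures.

281 V

ω = 2πf = 2.073e+06 rad/s
X_L = ωL = 560 Ω
X_C = 1/(ωC) = 1100 Ω
Net reactance X = X_L − X_C = -539 Ω
Z = 96.6 − j539 Ω
|Z| = √(96.6² + 539²) = 547 Ω
I = V/|Z| = 256 mA
V_C = I·|Z_C| = 0.256 × 1100 = 281 V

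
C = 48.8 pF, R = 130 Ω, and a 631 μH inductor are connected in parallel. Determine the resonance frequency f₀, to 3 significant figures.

907 kHz

ω₀ = 1/√(LC) = 1/√(0.000631 × 4.88e-11) = 5.699e+06 rad/s
f₀ = ω₀/(2π) = 907 kHz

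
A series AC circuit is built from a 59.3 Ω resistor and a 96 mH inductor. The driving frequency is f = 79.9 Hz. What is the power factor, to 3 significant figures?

0.776

ω = 2πf = 502.0 rad/s
X_L = ωL = 48.2 Ω
Z = 59.3 + j48.2 Ω
|Z| = √(59.3² + 48.2²) = 76.4 Ω
∠Z = arctan(48.2/59.3) = 39.1°
cos φ = cos(39.1°) = 0.776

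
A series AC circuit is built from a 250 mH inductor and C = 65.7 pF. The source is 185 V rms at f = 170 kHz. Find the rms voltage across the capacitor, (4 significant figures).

10.43 V

ω = 2πf = 1.068e+06 rad/s
X_L = ωL = 267000 Ω
X_C = 1/(ωC) = 14250 Ω
Net reactance X = X_L − X_C = 252800 Ω
Z = j252800 Ω
|Z| = √(0² + 252800²) = 252800 Ω
I = V/|Z| = 731.8 μA
V_C = I·|Z_C| = 0.0007318 × 14250 = 10.43 V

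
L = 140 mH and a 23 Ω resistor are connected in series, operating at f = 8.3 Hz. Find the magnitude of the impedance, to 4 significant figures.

ω = 2πf = 52.15 rad/s
X_L = ωL = 7.301 Ω
Z = 23.00 + j7.301 Ω
|Z| = √(23.00² + 7.301²) = 24.13 Ω

24.13 Ω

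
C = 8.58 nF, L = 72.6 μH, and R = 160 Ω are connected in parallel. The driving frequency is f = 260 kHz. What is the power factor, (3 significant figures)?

0.746

ω = 2πf = 1.634e+06 rad/s
X_L = ωL = 119 Ω
X_C = 1/(ωC) = 71.3 Ω
Parallel: admittances add. Y = 1/R + 1/(jωL) + jωC
Y = (0.00625 + j0.00558) S
|Y| = 0.00838 S → |Z| = 1/|Y| = 119 Ω, ∠Z = −∠Y = -41.8°
cos φ = cos(-41.8°) = 0.746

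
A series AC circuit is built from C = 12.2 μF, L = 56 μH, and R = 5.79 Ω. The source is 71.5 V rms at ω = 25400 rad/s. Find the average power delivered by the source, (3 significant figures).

X_L = ωL = 1.42 Ω
X_C = 1/(ωC) = 3.23 Ω
Net reactance X = X_L − X_C = -1.80 Ω
Z = 5.79 − j1.80 Ω
|Z| = √(5.79² + 1.80²) = 6.06 Ω
∠Z = arctan(-1.80/5.79) = -17.3°
I = V/|Z| = 11.8 A
P = VI cos φ = 71.5 × 11.8 × cos(-17.3°) = 805 W

805 W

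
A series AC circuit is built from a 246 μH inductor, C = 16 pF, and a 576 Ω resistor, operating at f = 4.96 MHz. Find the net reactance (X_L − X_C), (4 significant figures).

ω = 2πf = 3.116e+07 rad/s
X_L = ωL = 7666 Ω
X_C = 1/(ωC) = 2005 Ω
X = 7666 − 2005 = 5661 Ω

5661 Ω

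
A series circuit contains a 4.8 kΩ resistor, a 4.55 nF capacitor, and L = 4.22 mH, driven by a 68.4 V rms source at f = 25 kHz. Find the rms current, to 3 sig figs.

ω = 2πf = 157100 rad/s
X_L = ωL = 663 Ω
X_C = 1/(ωC) = 1400 Ω
Net reactance X = X_L − X_C = -736 Ω
Z = 4800 − j736 Ω
|Z| = √(4800² + 736²) = 4860 Ω
I = V/|Z| = 68.4/4860 = 14.1 mA

14.1 mA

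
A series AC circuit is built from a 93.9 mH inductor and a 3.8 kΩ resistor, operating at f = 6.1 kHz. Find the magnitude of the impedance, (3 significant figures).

5230 Ω

ω = 2πf = 38330 rad/s
X_L = ωL = 3600 Ω
Z = 3800 + j3600 Ω
|Z| = √(3800² + 3600²) = 5230 Ω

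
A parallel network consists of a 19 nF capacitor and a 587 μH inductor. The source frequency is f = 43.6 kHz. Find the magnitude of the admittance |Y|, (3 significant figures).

1.01 mS

ω = 2πf = 273900 rad/s
X_L = ωL = 161 Ω
X_C = 1/(ωC) = 192 Ω
Parallel: admittances add. Y = 1/(jωL) + jωC
Y = (0 − j0.00101) S
|Y| = 0.00101 S → |Z| = 1/|Y| = 987 Ω, ∠Z = −∠Y = 90.0°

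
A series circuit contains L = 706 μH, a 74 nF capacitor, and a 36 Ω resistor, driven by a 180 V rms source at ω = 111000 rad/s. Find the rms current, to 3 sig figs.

3.19 A

X_L = ωL = 78.4 Ω
X_C = 1/(ωC) = 122 Ω
Net reactance X = X_L − X_C = -43.4 Ω
Z = 36.0 − j43.4 Ω
|Z| = √(36.0² + 43.4²) = 56.4 Ω
I = V/|Z| = 180/56.4 = 3.19 A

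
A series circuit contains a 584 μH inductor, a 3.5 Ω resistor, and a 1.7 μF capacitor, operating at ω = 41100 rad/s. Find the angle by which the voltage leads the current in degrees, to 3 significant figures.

70.1°

X_L = ωL = 24.0 Ω
X_C = 1/(ωC) = 14.3 Ω
Net reactance X = X_L − X_C = 9.69 Ω
Z = 3.50 + j9.69 Ω
|Z| = √(3.50² + 9.69²) = 10.3 Ω
∠Z = arctan(9.69/3.50) = 70.1°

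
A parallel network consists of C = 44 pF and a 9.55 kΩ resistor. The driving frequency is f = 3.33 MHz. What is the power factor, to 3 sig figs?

0.113

ω = 2πf = 2.092e+07 rad/s
X_C = 1/(ωC) = 1090 Ω
Parallel: admittances add. Y = 1/R + jωC
Y = (0.000105 + j0.000921) S
|Y| = 0.000927 S → |Z| = 1/|Y| = 1080 Ω, ∠Z = −∠Y = -83.5°
cos φ = cos(-83.5°) = 0.113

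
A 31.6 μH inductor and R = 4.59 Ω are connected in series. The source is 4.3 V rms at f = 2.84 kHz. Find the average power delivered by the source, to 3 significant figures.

3.97 W

ω = 2πf = 17840 rad/s
X_L = ωL = 0.564 Ω
Z = 4.59 + j0.564 Ω
|Z| = √(4.59² + 0.564²) = 4.62 Ω
∠Z = arctan(0.564/4.59) = 7.00°
I = V/|Z| = 930 mA
P = VI cos φ = 4.3 × 0.930 × cos(7.00°) = 3.97 W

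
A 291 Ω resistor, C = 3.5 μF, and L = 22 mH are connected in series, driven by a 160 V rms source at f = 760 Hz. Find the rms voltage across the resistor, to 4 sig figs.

ω = 2πf = 4775 rad/s
X_L = ωL = 105.1 Ω
X_C = 1/(ωC) = 59.83 Ω
Net reactance X = X_L − X_C = 45.22 Ω
Z = 291.0 + j45.22 Ω
|Z| = √(291.0² + 45.22²) = 294.5 Ω
I = V/|Z| = 543.3 mA
V_R = I·|Z_R| = 0.5433 × 291.0 = 158.1 V

158.1 V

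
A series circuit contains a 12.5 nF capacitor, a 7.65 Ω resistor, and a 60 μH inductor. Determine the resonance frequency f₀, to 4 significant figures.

183.8 kHz

ω₀ = 1/√(LC) = 1/√(6e-05 × 1.25e-08) = 1.155e+06 rad/s
f₀ = ω₀/(2π) = 183.8 kHz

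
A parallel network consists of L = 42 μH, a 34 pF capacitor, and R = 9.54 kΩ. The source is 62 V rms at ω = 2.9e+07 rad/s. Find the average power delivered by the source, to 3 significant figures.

403 mW

X_L = ωL = 1220 Ω
X_C = 1/(ωC) = 1010 Ω
Parallel: admittances add. Y = 1/R + 1/(jωL) + jωC
Y = (0.000105 + j0.000165) S
|Y| = 0.000195 S → |Z| = 1/|Y| = 5120 Ω, ∠Z = −∠Y = -57.6°
I = V/|Z| = 12.1 mA
P = VI cos φ = 62 × 0.0121 × cos(-57.6°) = 403 mW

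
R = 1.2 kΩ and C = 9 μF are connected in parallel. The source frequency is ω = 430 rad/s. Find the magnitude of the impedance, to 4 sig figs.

X_C = 1/(ωC) = 258.4 Ω
Parallel: admittances add. Y = 1/R + jωC
Y = (0.0008333 + j0.003870) S
|Y| = 0.003959 S → |Z| = 1/|Y| = 252.6 Ω, ∠Z = −∠Y = -77.85°

252.6 Ω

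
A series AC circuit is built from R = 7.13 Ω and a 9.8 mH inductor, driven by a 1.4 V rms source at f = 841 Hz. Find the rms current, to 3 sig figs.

26.8 mA

ω = 2πf = 5284 rad/s
X_L = ωL = 51.8 Ω
Z = 7.13 + j51.8 Ω
|Z| = √(7.13² + 51.8²) = 52.3 Ω
I = V/|Z| = 1.4/52.3 = 26.8 mA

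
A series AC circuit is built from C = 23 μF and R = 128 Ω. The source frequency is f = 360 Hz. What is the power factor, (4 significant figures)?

ω = 2πf = 2262 rad/s
X_C = 1/(ωC) = 19.22 Ω
Z = 128.0 − j19.22 Ω
|Z| = √(128.0² + 19.22²) = 129.4 Ω
∠Z = arctan(-19.22/128.0) = -8.540°
cos φ = cos(-8.540°) = 0.9889

0.9889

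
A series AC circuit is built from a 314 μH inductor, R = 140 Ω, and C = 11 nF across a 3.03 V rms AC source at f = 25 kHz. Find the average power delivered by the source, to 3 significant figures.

4.29 mW

ω = 2πf = 157100 rad/s
X_L = ωL = 49.3 Ω
X_C = 1/(ωC) = 579 Ω
Net reactance X = X_L − X_C = -529 Ω
Z = 140 − j529 Ω
|Z| = √(140² + 529²) = 548 Ω
∠Z = arctan(-529/140) = -75.2°
I = V/|Z| = 5.53 mA
P = VI cos φ = 3.03 × 0.00553 × cos(-75.2°) = 4.29 mW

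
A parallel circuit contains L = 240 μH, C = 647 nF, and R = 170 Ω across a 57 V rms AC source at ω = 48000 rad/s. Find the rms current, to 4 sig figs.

3.195 A

X_L = ωL = 11.52 Ω
X_C = 1/(ωC) = 32.20 Ω
Parallel: admittances add. Y = 1/R + 1/(jωL) + jωC
Y = (0.005882 − j0.05575) S
|Y| = 0.05606 S → |Z| = 1/|Y| = 17.84 Ω, ∠Z = −∠Y = 83.98°
I = V/|Z| = 57/17.84 = 3.195 A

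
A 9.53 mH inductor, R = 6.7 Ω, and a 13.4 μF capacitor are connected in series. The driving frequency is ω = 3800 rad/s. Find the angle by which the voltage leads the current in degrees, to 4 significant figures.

X_L = ωL = 36.21 Ω
X_C = 1/(ωC) = 19.64 Ω
Net reactance X = X_L − X_C = 16.58 Ω
Z = 6.700 + j16.58 Ω
|Z| = √(6.700² + 16.58²) = 17.88 Ω
∠Z = arctan(16.58/6.700) = 67.99°

67.99°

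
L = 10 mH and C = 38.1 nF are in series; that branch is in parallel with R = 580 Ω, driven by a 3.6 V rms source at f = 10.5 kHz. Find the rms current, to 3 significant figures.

ω = 2πf = 65970 rad/s
X_L = ωL = 660 Ω
X_C = 1/(ωC) = 398 Ω
Branch 1: Z₁ = R = 580 Ω
Branch 2 (series LC): Z₂ = j(X_L − X_C) = j262 Ω
Parallel: Z = Z₁Z₂/(Z₁+Z₂), |Z| = 239 Ω, ∠Z = 65.7°
I = V/|Z| = 3.6/239 = 15.1 mA

15.1 mA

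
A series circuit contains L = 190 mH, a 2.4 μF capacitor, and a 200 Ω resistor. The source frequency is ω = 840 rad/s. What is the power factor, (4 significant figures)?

X_L = ωL = 159.6 Ω
X_C = 1/(ωC) = 496.0 Ω
Net reactance X = X_L − X_C = -336.4 Ω
Z = 200.0 − j336.4 Ω
|Z| = √(200.0² + 336.4²) = 391.4 Ω
∠Z = arctan(-336.4/200.0) = -59.27°
cos φ = cos(-59.27°) = 0.5110

0.5110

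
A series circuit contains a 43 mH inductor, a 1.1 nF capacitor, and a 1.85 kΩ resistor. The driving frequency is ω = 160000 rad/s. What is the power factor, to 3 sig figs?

X_L = ωL = 6880 Ω
X_C = 1/(ωC) = 5680 Ω
Net reactance X = X_L − X_C = 1200 Ω
Z = 1850 + j1200 Ω
|Z| = √(1850² + 1200²) = 2200 Ω
∠Z = arctan(1200/1850) = 32.9°
cos φ = cos(32.9°) = 0.839

0.839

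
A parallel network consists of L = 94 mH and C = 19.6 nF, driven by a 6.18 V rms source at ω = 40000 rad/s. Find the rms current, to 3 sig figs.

3.20 mA

X_L = ωL = 3760 Ω
X_C = 1/(ωC) = 1280 Ω
Parallel: admittances add. Y = 1/(jωL) + jωC
Y = (0 + j0.000518) S
|Y| = 0.000518 S → |Z| = 1/|Y| = 1930 Ω, ∠Z = −∠Y = -90.0°
I = V/|Z| = 6.18/1930 = 3.20 mA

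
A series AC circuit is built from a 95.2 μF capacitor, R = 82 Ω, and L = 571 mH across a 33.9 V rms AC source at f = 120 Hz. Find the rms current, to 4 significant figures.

79.84 mA

ω = 2πf = 754.0 rad/s
X_L = ωL = 430.5 Ω
X_C = 1/(ωC) = 13.93 Ω
Net reactance X = X_L − X_C = 416.6 Ω
Z = 82.00 + j416.6 Ω
|Z| = √(82.00² + 416.6²) = 424.6 Ω
I = V/|Z| = 33.9/424.6 = 79.84 mA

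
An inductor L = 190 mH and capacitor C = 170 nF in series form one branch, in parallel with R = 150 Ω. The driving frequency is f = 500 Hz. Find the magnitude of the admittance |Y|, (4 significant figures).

ω = 2πf = 3142 rad/s
X_L = ωL = 596.9 Ω
X_C = 1/(ωC) = 1872 Ω
Branch 1: Z₁ = R = 150.0 Ω
Branch 2 (series LC): Z₂ = j(X_L − X_C) = −j1276 Ω
Parallel: Z = Z₁Z₂/(Z₁+Z₂), |Z| = 149.0 Ω, ∠Z = -6.707°
|Y| = 1/|Z| = 6.713 mS

6.713 mS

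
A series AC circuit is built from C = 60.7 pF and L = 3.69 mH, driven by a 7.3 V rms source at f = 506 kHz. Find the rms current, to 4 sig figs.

ω = 2πf = 3.179e+06 rad/s
X_L = ωL = 11730 Ω
X_C = 1/(ωC) = 5182 Ω
Net reactance X = X_L − X_C = 6550 Ω
Z = j6550 Ω
|Z| = √(0² + 6550²) = 6550 Ω
I = V/|Z| = 7.3/6550 = 1.115 mA

1.115 mA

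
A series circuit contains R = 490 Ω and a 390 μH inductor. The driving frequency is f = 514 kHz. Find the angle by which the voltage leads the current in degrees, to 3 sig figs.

ω = 2πf = 3.23e+06 rad/s
X_L = ωL = 1260 Ω
Z = 490 + j1260 Ω
|Z| = √(490² + 1260²) = 1350 Ω
∠Z = arctan(1260/490) = 68.7°

68.7°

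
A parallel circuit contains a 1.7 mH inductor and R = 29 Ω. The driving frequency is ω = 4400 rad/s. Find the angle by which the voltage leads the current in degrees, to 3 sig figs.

75.5°

X_L = ωL = 7.48 Ω
Parallel: admittances add. Y = 1/R + 1/(jωL)
Y = (0.0345 − j0.134) S
|Y| = 0.138 S → |Z| = 1/|Y| = 7.24 Ω, ∠Z = −∠Y = 75.5°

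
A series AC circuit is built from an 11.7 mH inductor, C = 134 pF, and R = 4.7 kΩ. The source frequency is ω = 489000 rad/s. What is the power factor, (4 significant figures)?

0.4419

X_L = ωL = 5721 Ω
X_C = 1/(ωC) = 15260 Ω
Net reactance X = X_L − X_C = -9540 Ω
Z = 4700 − j9540 Ω
|Z| = √(4700² + 9540²) = 10630 Ω
∠Z = arctan(-9540/4700) = -63.77°
cos φ = cos(-63.77°) = 0.4419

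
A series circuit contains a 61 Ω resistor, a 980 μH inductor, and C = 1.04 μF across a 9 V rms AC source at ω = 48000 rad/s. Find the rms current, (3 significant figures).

135 mA

X_L = ωL = 47.0 Ω
X_C = 1/(ωC) = 20.0 Ω
Net reactance X = X_L − X_C = 27.0 Ω
Z = 61.0 + j27.0 Ω
|Z| = √(61.0² + 27.0²) = 66.7 Ω
I = V/|Z| = 9/66.7 = 135 mA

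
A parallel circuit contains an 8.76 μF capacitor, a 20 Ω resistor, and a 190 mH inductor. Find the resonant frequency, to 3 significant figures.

123 Hz

ω₀ = 1/√(LC) = 1/√(0.19 × 8.76e-06) = 775.1 rad/s
f₀ = ω₀/(2π) = 123 Hz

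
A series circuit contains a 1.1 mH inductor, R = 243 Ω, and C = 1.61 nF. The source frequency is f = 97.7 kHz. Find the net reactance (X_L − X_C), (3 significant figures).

ω = 2πf = 613900 rad/s
X_L = ωL = 675 Ω
X_C = 1/(ωC) = 1010 Ω
X = 675 − 1010 = -337 Ω

-337 Ω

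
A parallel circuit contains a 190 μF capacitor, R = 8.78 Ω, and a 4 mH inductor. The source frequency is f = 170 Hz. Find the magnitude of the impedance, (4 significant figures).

8.470 Ω

ω = 2πf = 1068 rad/s
X_L = ωL = 4.273 Ω
X_C = 1/(ωC) = 4.927 Ω
Parallel: admittances add. Y = 1/R + 1/(jωL) + jωC
Y = (0.1139 − j0.03110) S
|Y| = 0.1181 S → |Z| = 1/|Y| = 8.470 Ω, ∠Z = −∠Y = 15.27°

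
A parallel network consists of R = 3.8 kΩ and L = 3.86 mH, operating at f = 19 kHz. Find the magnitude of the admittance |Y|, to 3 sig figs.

ω = 2πf = 119400 rad/s
X_L = ωL = 461 Ω
Parallel: admittances add. Y = 1/R + 1/(jωL)
Y = (0.000263 − j0.00217) S
|Y| = 0.00219 S → |Z| = 1/|Y| = 457 Ω, ∠Z = −∠Y = 83.1°

2.19 mS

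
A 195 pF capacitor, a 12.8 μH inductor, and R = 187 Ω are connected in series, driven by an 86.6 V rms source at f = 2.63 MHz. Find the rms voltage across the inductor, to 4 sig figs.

86.61 V

ω = 2πf = 1.652e+07 rad/s
X_L = ωL = 211.5 Ω
X_C = 1/(ωC) = 310.3 Ω
Net reactance X = X_L − X_C = -98.82 Ω
Z = 187.0 − j98.82 Ω
|Z| = √(187.0² + 98.82²) = 211.5 Ω
I = V/|Z| = 409.4 mA
V_L = I·|Z_L| = 0.4094 × 211.5 = 86.61 V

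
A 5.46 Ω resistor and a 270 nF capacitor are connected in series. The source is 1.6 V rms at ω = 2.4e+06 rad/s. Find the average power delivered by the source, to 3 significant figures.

434 mW

X_C = 1/(ωC) = 1.54 Ω
Z = 5.46 − j1.54 Ω
|Z| = √(5.46² + 1.54²) = 5.67 Ω
∠Z = arctan(-1.54/5.46) = -15.8°
I = V/|Z| = 282 mA
P = VI cos φ = 1.6 × 0.282 × cos(-15.8°) = 434 mW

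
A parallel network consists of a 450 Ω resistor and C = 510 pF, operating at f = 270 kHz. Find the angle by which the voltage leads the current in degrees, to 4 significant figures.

-21.27°

ω = 2πf = 1.696e+06 rad/s
X_C = 1/(ωC) = 1156 Ω
Parallel: admittances add. Y = 1/R + jωC
Y = (0.002222 + j0.0008652) S
|Y| = 0.002385 S → |Z| = 1/|Y| = 419.3 Ω, ∠Z = −∠Y = -21.27°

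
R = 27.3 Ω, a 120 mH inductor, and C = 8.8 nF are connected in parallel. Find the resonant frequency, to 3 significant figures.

ω₀ = 1/√(LC) = 1/√(0.12 × 8.8e-09) = 30770 rad/s
f₀ = ω₀/(2π) = 4.90 kHz

4.90 kHz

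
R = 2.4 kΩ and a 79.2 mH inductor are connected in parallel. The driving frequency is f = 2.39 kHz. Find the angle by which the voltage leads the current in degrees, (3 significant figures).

63.6°

ω = 2πf = 15020 rad/s
X_L = ωL = 1190 Ω
Parallel: admittances add. Y = 1/R + 1/(jωL)
Y = (0.000417 − j0.000841) S
|Y| = 0.000938 S → |Z| = 1/|Y| = 1070 Ω, ∠Z = −∠Y = 63.6°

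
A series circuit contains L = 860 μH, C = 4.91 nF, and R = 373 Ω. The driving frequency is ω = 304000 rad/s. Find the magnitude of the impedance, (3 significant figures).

553 Ω

X_L = ωL = 261 Ω
X_C = 1/(ωC) = 670 Ω
Net reactance X = X_L − X_C = -409 Ω
Z = 373 − j409 Ω
|Z| = √(373² + 409²) = 553 Ω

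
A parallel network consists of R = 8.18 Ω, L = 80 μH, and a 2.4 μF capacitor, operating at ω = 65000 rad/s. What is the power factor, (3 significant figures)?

0.959

X_L = ωL = 5.20 Ω
X_C = 1/(ωC) = 6.41 Ω
Parallel: admittances add. Y = 1/R + 1/(jωL) + jωC
Y = (0.122 − j0.0363) S
|Y| = 0.128 S → |Z| = 1/|Y| = 7.84 Ω, ∠Z = −∠Y = 16.5°
cos φ = cos(16.5°) = 0.959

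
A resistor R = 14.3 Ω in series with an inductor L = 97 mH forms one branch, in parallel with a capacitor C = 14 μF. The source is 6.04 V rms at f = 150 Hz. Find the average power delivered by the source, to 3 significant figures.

ω = 2πf = 942.5 rad/s
X_L = ωL = 91.4 Ω
X_C = 1/(ωC) = 75.8 Ω
Branch 1 (R+jX_L): Z₁ = 14.3 + j91.4 Ω, |Z₁| = 92.5 Ω
Branch 2 (−jX_C): Z₂ = −j75.8 Ω
Parallel: Z = Z₁Z₂/(Z₁+Z₂), |Z| = 331 Ω, ∠Z = -56.4°
I = V/|Z| = 18.2 mA
P = VI cos φ = 6.04 × 0.0182 × cos(-56.4°) = 60.9 mW

60.9 mW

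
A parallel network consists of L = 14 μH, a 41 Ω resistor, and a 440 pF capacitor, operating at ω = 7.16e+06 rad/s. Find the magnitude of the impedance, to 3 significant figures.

39.5 Ω

X_L = ωL = 100 Ω
X_C = 1/(ωC) = 317 Ω
Parallel: admittances add. Y = 1/R + 1/(jωL) + jωC
Y = (0.0244 − j0.00683) S
|Y| = 0.0253 S → |Z| = 1/|Y| = 39.5 Ω, ∠Z = −∠Y = 15.6°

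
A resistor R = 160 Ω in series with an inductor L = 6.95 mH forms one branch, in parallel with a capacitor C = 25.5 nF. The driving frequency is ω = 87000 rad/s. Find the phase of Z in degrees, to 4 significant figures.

-58.71°

X_L = ωL = 604.6 Ω
X_C = 1/(ωC) = 450.8 Ω
Branch 1 (R+jX_L): Z₁ = 160.0 + j604.6 Ω, |Z₁| = 625.5 Ω
Branch 2 (−jX_C): Z₂ = −j450.8 Ω
Parallel: Z = Z₁Z₂/(Z₁+Z₂), |Z| = 1270 Ω, ∠Z = -58.71°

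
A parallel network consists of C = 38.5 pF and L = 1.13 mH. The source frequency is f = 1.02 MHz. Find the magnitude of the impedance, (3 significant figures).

ω = 2πf = 6.409e+06 rad/s
X_L = ωL = 7240 Ω
X_C = 1/(ωC) = 4050 Ω
Parallel: admittances add. Y = 1/(jωL) + jωC
Y = (0 + j0.000109) S
|Y| = 0.000109 S → |Z| = 1/|Y| = 9200 Ω, ∠Z = −∠Y = -90.0°

9200 Ω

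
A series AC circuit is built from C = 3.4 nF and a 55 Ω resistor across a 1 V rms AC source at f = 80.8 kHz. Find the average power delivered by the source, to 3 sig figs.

162 μW

ω = 2πf = 507700 rad/s
X_C = 1/(ωC) = 579 Ω
Z = 55.0 − j579 Ω
|Z| = √(55.0² + 579²) = 582 Ω
∠Z = arctan(-579/55.0) = -84.6°
I = V/|Z| = 1.72 mA
P = VI cos φ = 1 × 0.00172 × cos(-84.6°) = 162 μW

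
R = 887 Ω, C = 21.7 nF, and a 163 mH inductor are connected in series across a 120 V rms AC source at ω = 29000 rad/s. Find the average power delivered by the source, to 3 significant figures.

1.20 W

X_L = ωL = 4730 Ω
X_C = 1/(ωC) = 1590 Ω
Net reactance X = X_L − X_C = 3140 Ω
Z = 887 + j3140 Ω
|Z| = √(887² + 3140²) = 3260 Ω
∠Z = arctan(3140/887) = 74.2°
I = V/|Z| = 36.8 mA
P = VI cos φ = 120 × 0.0368 × cos(74.2°) = 1.20 W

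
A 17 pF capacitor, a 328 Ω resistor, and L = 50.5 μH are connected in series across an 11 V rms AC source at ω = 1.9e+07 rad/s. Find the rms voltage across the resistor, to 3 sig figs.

X_L = ωL = 960 Ω
X_C = 1/(ωC) = 3100 Ω
Net reactance X = X_L − X_C = -2140 Ω
Z = 328 − j2140 Ω
|Z| = √(328² + 2140²) = 2160 Ω
I = V/|Z| = 5.09 mA
V_R = I·|Z_R| = 0.00509 × 328 = 1.67 V

1.67 V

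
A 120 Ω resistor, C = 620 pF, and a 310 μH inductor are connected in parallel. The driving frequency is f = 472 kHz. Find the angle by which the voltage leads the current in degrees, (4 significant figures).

-5.150°

ω = 2πf = 2.966e+06 rad/s
X_L = ωL = 919.4 Ω
X_C = 1/(ωC) = 543.9 Ω
Parallel: admittances add. Y = 1/R + 1/(jωL) + jωC
Y = (0.008333 + j0.0007510) S
|Y| = 0.008367 S → |Z| = 1/|Y| = 119.5 Ω, ∠Z = −∠Y = -5.150°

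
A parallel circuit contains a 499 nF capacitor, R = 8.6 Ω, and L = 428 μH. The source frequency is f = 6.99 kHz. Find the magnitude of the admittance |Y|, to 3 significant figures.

ω = 2πf = 43920 rad/s
X_L = ωL = 18.8 Ω
X_C = 1/(ωC) = 45.6 Ω
Parallel: admittances add. Y = 1/R + 1/(jωL) + jωC
Y = (0.116 − j0.0313) S
|Y| = 0.120 S → |Z| = 1/|Y| = 8.30 Ω, ∠Z = −∠Y = 15.1°

120 mS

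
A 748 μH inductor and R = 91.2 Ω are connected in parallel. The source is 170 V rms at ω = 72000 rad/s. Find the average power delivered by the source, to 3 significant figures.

X_L = ωL = 53.9 Ω
Parallel: admittances add. Y = 1/R + 1/(jωL)
Y = (0.0110 − j0.0186) S
|Y| = 0.0216 S → |Z| = 1/|Y| = 46.4 Ω, ∠Z = −∠Y = 59.4°
I = V/|Z| = 3.67 A
P = VI cos φ = 170 × 3.67 × cos(59.4°) = 317 W

317 W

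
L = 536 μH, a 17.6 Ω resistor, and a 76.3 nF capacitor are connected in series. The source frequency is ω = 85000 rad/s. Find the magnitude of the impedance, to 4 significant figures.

110.0 Ω

X_L = ωL = 45.56 Ω
X_C = 1/(ωC) = 154.2 Ω
Net reactance X = X_L − X_C = -108.6 Ω
Z = 17.60 − j108.6 Ω
|Z| = √(17.60² + 108.6²) = 110.0 Ω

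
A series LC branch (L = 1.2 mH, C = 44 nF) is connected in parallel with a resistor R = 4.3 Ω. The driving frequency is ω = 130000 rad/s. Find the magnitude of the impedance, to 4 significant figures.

4.192 Ω

X_L = ωL = 156.0 Ω
X_C = 1/(ωC) = 174.8 Ω
Branch 1: Z₁ = R = 4.300 Ω
Branch 2 (series LC): Z₂ = j(X_L − X_C) = −j18.83 Ω
Parallel: Z = Z₁Z₂/(Z₁+Z₂), |Z| = 4.192 Ω, ∠Z = -12.87°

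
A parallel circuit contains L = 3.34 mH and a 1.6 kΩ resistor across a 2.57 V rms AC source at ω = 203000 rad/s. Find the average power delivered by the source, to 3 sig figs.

X_L = ωL = 678 Ω
Parallel: admittances add. Y = 1/R + 1/(jωL)
Y = (0.000625 − j0.00147) S
|Y| = 0.00160 S → |Z| = 1/|Y| = 624 Ω, ∠Z = −∠Y = 67.0°
I = V/|Z| = 4.12 mA
P = VI cos φ = 2.57 × 0.00412 × cos(67.0°) = 4.13 mW

4.13 mW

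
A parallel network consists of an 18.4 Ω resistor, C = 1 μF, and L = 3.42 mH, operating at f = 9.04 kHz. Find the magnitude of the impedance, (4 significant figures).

13.34 Ω

ω = 2πf = 56800 rad/s
X_L = ωL = 194.3 Ω
X_C = 1/(ωC) = 17.61 Ω
Parallel: admittances add. Y = 1/R + 1/(jωL) + jωC
Y = (0.05435 + j0.05165) S
|Y| = 0.07498 S → |Z| = 1/|Y| = 13.34 Ω, ∠Z = −∠Y = -43.54°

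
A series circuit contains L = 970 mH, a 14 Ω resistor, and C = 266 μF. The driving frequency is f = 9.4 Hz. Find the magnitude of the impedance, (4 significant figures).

ω = 2πf = 59.06 rad/s
X_L = ωL = 57.29 Ω
X_C = 1/(ωC) = 63.65 Ω
Net reactance X = X_L − X_C = -6.362 Ω
Z = 14.00 − j6.362 Ω
|Z| = √(14.00² + 6.362²) = 15.38 Ω

15.38 Ω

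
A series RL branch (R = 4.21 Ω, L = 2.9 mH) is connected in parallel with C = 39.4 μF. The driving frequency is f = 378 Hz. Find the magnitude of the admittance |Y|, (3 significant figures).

ω = 2πf = 2375 rad/s
X_L = ωL = 6.89 Ω
X_C = 1/(ωC) = 10.7 Ω
Branch 1 (R+jX_L): Z₁ = 4.21 + j6.89 Ω, |Z₁| = 8.07 Ω
Branch 2 (−jX_C): Z₂ = −j10.7 Ω
Parallel: Z = Z₁Z₂/(Z₁+Z₂), |Z| = 15.2 Ω, ∠Z = 10.6°
|Y| = 1/|Z| = 65.7 mS

65.7 mS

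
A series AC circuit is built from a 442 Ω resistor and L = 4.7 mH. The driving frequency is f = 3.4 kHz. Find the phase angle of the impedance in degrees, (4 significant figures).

12.80°

ω = 2πf = 21360 rad/s
X_L = ωL = 100.4 Ω
Z = 442.0 + j100.4 Ω
|Z| = √(442.0² + 100.4²) = 453.3 Ω
∠Z = arctan(100.4/442.0) = 12.80°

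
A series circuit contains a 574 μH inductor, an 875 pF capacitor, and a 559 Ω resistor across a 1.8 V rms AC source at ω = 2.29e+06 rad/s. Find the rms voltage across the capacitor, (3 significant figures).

X_L = ωL = 1310 Ω
X_C = 1/(ωC) = 499 Ω
Net reactance X = X_L − X_C = 815 Ω
Z = 559 + j815 Ω
|Z| = √(559² + 815²) = 989 Ω
I = V/|Z| = 1.82 mA
V_C = I·|Z_C| = 0.00182 × 499 = 0.909 V

0.909 V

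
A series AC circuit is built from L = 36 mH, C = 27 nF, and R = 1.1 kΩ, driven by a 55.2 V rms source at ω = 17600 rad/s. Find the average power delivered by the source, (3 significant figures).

X_L = ωL = 634 Ω
X_C = 1/(ωC) = 2100 Ω
Net reactance X = X_L − X_C = -1470 Ω
Z = 1100 − j1470 Ω
|Z| = √(1100² + 1470²) = 1840 Ω
∠Z = arctan(-1470/1100) = -53.2°
I = V/|Z| = 30.1 mA
P = VI cos φ = 55.2 × 0.0301 × cos(-53.2°) = 994 mW

994 mW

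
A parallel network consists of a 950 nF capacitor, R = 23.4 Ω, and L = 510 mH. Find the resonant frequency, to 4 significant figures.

228.7 Hz

ω₀ = 1/√(LC) = 1/√(0.51 × 9.5e-07) = 1437 rad/s
f₀ = ω₀/(2π) = 228.7 Hz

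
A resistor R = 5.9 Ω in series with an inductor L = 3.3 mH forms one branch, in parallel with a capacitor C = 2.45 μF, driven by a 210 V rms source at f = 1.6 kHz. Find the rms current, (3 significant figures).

ω = 2πf = 10050 rad/s
X_L = ωL = 33.2 Ω
X_C = 1/(ωC) = 40.6 Ω
Branch 1 (R+jX_L): Z₁ = 5.90 + j33.2 Ω, |Z₁| = 33.7 Ω
Branch 2 (−jX_C): Z₂ = −j40.6 Ω
Parallel: Z = Z₁Z₂/(Z₁+Z₂), |Z| = 144 Ω, ∠Z = 41.4°
I = V/|Z| = 210/144 = 1.46 A

1.46 A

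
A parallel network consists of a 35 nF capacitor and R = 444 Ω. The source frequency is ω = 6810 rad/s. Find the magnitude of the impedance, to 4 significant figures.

441.5 Ω

X_C = 1/(ωC) = 4196 Ω
Parallel: admittances add. Y = 1/R + jωC
Y = (0.002252 + j0.0002384) S
|Y| = 0.002265 S → |Z| = 1/|Y| = 441.5 Ω, ∠Z = −∠Y = -6.041°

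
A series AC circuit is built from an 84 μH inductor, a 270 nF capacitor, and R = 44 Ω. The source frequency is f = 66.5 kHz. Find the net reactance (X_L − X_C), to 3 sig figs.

26.2 Ω

ω = 2πf = 417800 rad/s
X_L = ωL = 35.1 Ω
X_C = 1/(ωC) = 8.86 Ω
X = 35.1 − 8.86 = 26.2 Ω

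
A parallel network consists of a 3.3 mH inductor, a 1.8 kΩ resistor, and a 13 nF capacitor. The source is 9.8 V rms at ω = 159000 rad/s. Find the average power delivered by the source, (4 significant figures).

53.36 mW

X_L = ωL = 524.7 Ω
X_C = 1/(ωC) = 483.8 Ω
Parallel: admittances add. Y = 1/R + 1/(jωL) + jωC
Y = (0.0005556 + j0.0001611) S
|Y| = 0.0005785 S → |Z| = 1/|Y| = 1729 Ω, ∠Z = −∠Y = -16.18°
I = V/|Z| = 5.669 mA
P = VI cos φ = 9.8 × 0.005669 × cos(-16.18°) = 53.36 mW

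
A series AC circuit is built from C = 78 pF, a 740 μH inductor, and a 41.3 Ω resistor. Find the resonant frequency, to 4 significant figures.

662.5 kHz

ω₀ = 1/√(LC) = 1/√(0.00074 × 7.8e-11) = 4.162e+06 rad/s
f₀ = ω₀/(2π) = 662.5 kHz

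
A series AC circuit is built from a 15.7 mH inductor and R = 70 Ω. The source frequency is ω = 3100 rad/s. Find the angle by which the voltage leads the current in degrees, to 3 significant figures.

X_L = ωL = 48.7 Ω
Z = 70.0 + j48.7 Ω
|Z| = √(70.0² + 48.7²) = 85.3 Ω
∠Z = arctan(48.7/70.0) = 34.8°

34.8°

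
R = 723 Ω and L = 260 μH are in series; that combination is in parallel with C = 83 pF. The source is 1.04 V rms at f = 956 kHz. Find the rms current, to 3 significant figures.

ω = 2πf = 6.007e+06 rad/s
X_L = ωL = 1560 Ω
X_C = 1/(ωC) = 2010 Ω
Branch 1 (R+jX_L): Z₁ = 723 + j1560 Ω, |Z₁| = 1720 Ω
Branch 2 (−jX_C): Z₂ = −j2010 Ω
Parallel: Z = Z₁Z₂/(Z₁+Z₂), |Z| = 4070 Ω, ∠Z = 6.72°
I = V/|Z| = 1.04/4070 = 256 μA

256 μA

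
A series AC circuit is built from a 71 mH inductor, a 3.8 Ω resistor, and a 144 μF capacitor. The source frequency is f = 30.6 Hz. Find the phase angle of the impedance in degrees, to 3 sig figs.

-80.4°

ω = 2πf = 192.3 rad/s
X_L = ωL = 13.7 Ω
X_C = 1/(ωC) = 36.1 Ω
Net reactance X = X_L − X_C = -22.5 Ω
Z = 3.80 − j22.5 Ω
|Z| = √(3.80² + 22.5²) = 22.8 Ω
∠Z = arctan(-22.5/3.80) = -80.4°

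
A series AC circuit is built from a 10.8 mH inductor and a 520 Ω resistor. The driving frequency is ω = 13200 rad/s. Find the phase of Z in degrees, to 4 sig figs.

X_L = ωL = 142.6 Ω
Z = 520.0 + j142.6 Ω
|Z| = √(520.0² + 142.6²) = 539.2 Ω
∠Z = arctan(142.6/520.0) = 15.33°

15.33°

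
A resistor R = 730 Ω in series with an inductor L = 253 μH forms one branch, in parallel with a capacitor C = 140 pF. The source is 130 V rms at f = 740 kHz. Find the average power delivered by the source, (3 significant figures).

ω = 2πf = 4.65e+06 rad/s
X_L = ωL = 1180 Ω
X_C = 1/(ωC) = 1540 Ω
Branch 1 (R+jX_L): Z₁ = 730 + j1180 Ω, |Z₁| = 1380 Ω
Branch 2 (−jX_C): Z₂ = −j1540 Ω
Parallel: Z = Z₁Z₂/(Z₁+Z₂), |Z| = 2610 Ω, ∠Z = -5.58°
I = V/|Z| = 49.7 mA
P = VI cos φ = 130 × 0.0497 × cos(-5.58°) = 6.44 W

6.44 W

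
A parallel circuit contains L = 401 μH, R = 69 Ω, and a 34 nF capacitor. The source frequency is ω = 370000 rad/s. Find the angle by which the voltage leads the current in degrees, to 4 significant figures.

-21.95°

X_L = ωL = 148.4 Ω
X_C = 1/(ωC) = 79.49 Ω
Parallel: admittances add. Y = 1/R + 1/(jωL) + jωC
Y = (0.01449 + j0.005840) S
|Y| = 0.01563 S → |Z| = 1/|Y| = 64.00 Ω, ∠Z = −∠Y = -21.95°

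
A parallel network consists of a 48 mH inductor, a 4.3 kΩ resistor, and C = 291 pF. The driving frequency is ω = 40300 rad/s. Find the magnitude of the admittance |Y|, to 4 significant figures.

X_L = ωL = 1934 Ω
X_C = 1/(ωC) = 85270 Ω
Parallel: admittances add. Y = 1/R + 1/(jωL) + jωC
Y = (0.0002326 − j0.0005052) S
|Y| = 0.0005562 S → |Z| = 1/|Y| = 1798 Ω, ∠Z = −∠Y = 65.28°

556.2 μS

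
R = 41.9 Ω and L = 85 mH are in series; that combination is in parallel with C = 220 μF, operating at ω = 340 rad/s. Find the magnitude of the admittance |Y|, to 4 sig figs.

65.67 mS

X_L = ωL = 28.90 Ω
X_C = 1/(ωC) = 13.37 Ω
Branch 1 (R+jX_L): Z₁ = 41.90 + j28.90 Ω, |Z₁| = 50.90 Ω
Branch 2 (−jX_C): Z₂ = −j13.37 Ω
Parallel: Z = Z₁Z₂/(Z₁+Z₂), |Z| = 15.23 Ω, ∠Z = -75.74°
|Y| = 1/|Z| = 65.67 mS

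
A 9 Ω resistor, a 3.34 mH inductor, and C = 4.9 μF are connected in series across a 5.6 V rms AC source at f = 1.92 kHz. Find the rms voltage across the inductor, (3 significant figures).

ω = 2πf = 12060 rad/s
X_L = ωL = 40.3 Ω
X_C = 1/(ωC) = 16.9 Ω
Net reactance X = X_L − X_C = 23.4 Ω
Z = 9.00 + j23.4 Ω
|Z| = √(9.00² + 23.4²) = 25.0 Ω
I = V/|Z| = 224 mA
V_L = I·|Z_L| = 0.224 × 40.3 = 9.01 V

9.01 V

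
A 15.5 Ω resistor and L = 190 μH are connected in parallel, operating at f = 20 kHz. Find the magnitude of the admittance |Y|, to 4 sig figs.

76.92 mS

ω = 2πf = 125700 rad/s
X_L = ωL = 23.88 Ω
Parallel: admittances add. Y = 1/R + 1/(jωL)
Y = (0.06452 − j0.04188) S
|Y| = 0.07692 S → |Z| = 1/|Y| = 13.00 Ω, ∠Z = −∠Y = 32.99°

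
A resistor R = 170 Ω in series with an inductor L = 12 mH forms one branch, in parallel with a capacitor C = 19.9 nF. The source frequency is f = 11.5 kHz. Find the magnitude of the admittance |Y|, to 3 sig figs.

ω = 2πf = 72260 rad/s
X_L = ωL = 867 Ω
X_C = 1/(ωC) = 695 Ω
Branch 1 (R+jX_L): Z₁ = 170 + j867 Ω, |Z₁| = 884 Ω
Branch 2 (−jX_C): Z₂ = −j695 Ω
Parallel: Z = Z₁Z₂/(Z₁+Z₂), |Z| = 2540 Ω, ∠Z = -56.4°
|Y| = 1/|Z| = 393 μS

393 μS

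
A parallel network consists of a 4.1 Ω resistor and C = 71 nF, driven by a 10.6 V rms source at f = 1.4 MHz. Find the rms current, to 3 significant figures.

ω = 2πf = 8.796e+06 rad/s
X_C = 1/(ωC) = 1.60 Ω
Parallel: admittances add. Y = 1/R + jωC
Y = (0.244 + j0.625) S
|Y| = 0.670 S → |Z| = 1/|Y| = 1.49 Ω, ∠Z = −∠Y = -68.7°
I = V/|Z| = 10.6/1.49 = 7.11 A

7.11 A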